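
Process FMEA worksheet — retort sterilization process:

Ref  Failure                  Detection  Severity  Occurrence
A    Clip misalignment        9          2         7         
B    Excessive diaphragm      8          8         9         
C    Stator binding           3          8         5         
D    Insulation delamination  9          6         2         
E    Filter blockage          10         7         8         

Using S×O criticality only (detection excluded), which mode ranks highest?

B

Criticality = Severity × Occurrence:
  A: 2 × 7 = 14
  B: 8 × 9 = 72
  C: 8 × 5 = 40
  D: 6 × 2 = 12
  E: 7 × 8 = 56
Highest criticality is 72 → B.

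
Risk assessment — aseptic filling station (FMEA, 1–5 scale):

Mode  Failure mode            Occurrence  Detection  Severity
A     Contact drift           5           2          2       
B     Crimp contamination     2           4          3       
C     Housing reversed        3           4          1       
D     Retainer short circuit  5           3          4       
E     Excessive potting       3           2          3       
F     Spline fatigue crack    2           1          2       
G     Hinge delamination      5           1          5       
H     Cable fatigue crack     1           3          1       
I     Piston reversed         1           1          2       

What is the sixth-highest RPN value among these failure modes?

12

RPN = Severity × Occurrence × Detection:
  A: 2 × 5 × 2 = 20
  B: 3 × 2 × 4 = 24
  C: 1 × 3 × 4 = 12
  D: 4 × 5 × 3 = 60
  E: 3 × 3 × 2 = 18
  F: 2 × 2 × 1 = 4
  G: 5 × 5 × 1 = 25
  H: 1 × 1 × 3 = 3
  I: 2 × 1 × 1 = 2
Sorted descending: 60, 25, 24, 20, 18, 12, 4, 3, 2.
The sixth-highest RPN is 12 (C).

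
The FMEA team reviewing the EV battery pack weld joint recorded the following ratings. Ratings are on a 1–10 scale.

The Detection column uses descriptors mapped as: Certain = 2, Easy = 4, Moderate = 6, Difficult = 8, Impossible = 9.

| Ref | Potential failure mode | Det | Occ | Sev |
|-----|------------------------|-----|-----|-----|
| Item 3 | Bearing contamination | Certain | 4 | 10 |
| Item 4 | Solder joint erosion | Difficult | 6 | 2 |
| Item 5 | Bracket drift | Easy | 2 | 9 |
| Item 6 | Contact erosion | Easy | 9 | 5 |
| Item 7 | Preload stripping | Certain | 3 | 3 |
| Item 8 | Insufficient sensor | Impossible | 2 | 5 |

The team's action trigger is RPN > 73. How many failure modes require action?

4

RPN = Severity × Occurrence × Detection:
  Item 3: 10 × 4 × 2 = 80
  Item 4: 2 × 6 × 8 = 96
  Item 5: 9 × 2 × 4 = 72
  Item 6: 5 × 9 × 4 = 180
  Item 7: 3 × 3 × 2 = 18
  Item 8: 5 × 2 × 9 = 90
Modes with RPN > 73: Item 3 (80), Item 4 (96), Item 6 (180), Item 8 (90) → 4.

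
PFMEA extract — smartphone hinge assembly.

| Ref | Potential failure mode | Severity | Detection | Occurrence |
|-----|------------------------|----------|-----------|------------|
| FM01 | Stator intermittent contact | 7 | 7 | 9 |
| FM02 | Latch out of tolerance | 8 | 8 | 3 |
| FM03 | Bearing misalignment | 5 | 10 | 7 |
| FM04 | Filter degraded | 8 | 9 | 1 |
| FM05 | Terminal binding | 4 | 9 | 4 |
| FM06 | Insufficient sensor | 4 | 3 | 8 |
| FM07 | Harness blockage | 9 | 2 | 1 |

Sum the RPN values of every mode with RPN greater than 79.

RPN = Severity × Occurrence × Detection:
  FM01: 7 × 9 × 7 = 441
  FM02: 8 × 3 × 8 = 192
  FM03: 5 × 7 × 10 = 350
  FM04: 8 × 1 × 9 = 72
  FM05: 4 × 4 × 9 = 144
  FM06: 4 × 8 × 3 = 96
  FM07: 9 × 1 × 2 = 18
RPN > 79: FM01 (441), FM02 (192), FM03 (350), FM05 (144), FM06 (96).
Sum: 441 + 192 + 350 + 144 + 96 = 1223.

1223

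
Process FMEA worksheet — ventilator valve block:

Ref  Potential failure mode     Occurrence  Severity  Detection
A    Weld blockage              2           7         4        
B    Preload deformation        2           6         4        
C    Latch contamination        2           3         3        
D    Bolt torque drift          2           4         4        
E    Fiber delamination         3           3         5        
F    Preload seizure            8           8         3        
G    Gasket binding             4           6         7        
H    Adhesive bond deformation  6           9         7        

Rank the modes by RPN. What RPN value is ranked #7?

RPN = Severity × Occurrence × Detection:
  A: 7 × 2 × 4 = 56
  B: 6 × 2 × 4 = 48
  C: 3 × 2 × 3 = 18
  D: 4 × 2 × 4 = 32
  E: 3 × 3 × 5 = 45
  F: 8 × 8 × 3 = 192
  G: 6 × 4 × 7 = 168
  H: 9 × 6 × 7 = 378
Sorted descending: 378, 192, 168, 56, 48, 45, 32, 18.
The seventh-highest RPN is 32 (D).

32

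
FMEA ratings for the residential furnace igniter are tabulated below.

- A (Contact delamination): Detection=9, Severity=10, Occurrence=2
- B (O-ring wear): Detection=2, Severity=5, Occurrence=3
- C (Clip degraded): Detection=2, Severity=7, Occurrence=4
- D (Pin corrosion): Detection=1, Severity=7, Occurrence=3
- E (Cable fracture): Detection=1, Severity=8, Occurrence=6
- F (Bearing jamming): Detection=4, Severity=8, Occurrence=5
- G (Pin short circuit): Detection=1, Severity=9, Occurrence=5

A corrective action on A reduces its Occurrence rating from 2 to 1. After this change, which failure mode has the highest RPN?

F

RPN = Severity × Occurrence × Detection:
  A: 10 × 2 × 9 = 180
  B: 5 × 3 × 2 = 30
  C: 7 × 4 × 2 = 56
  D: 7 × 3 × 1 = 21
  E: 8 × 6 × 1 = 48
  F: 8 × 5 × 4 = 160
  G: 9 × 5 × 1 = 45
After action: A → 10 × 1 × 9 = 90.
Revised RPNs: F=160, A=90, C=56, E=48, G=45, B=30, D=21.
Highest is now F (160).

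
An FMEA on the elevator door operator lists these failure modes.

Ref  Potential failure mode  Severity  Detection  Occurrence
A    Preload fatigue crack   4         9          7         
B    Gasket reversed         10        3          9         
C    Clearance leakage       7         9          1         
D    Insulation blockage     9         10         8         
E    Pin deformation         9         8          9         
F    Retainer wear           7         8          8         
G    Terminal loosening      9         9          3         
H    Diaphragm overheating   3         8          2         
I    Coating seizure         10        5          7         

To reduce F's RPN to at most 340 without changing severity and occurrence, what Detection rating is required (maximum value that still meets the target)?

6

F: S=7, O=8, D=8 → current RPN = 448.
Fixed product = 56. Need 56 × D ≤ 340, so D ≤ 340/56 = 6.07.
Maximum integer Detection rating = 6 (gives RPN 336; D=7 would give 392 > 340).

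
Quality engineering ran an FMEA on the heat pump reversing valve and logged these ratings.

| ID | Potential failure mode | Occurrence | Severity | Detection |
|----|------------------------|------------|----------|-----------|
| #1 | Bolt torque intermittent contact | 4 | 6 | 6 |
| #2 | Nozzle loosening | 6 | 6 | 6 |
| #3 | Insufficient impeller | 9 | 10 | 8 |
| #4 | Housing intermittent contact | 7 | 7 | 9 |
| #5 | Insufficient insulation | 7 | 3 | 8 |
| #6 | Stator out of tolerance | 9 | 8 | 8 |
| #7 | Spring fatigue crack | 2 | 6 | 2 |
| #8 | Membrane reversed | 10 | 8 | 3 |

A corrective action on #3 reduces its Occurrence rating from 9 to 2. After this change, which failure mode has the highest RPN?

#6

RPN = Severity × Occurrence × Detection:
  #1: 6 × 4 × 6 = 144
  #2: 6 × 6 × 6 = 216
  #3: 10 × 9 × 8 = 720
  #4: 7 × 7 × 9 = 441
  #5: 3 × 7 × 8 = 168
  #6: 8 × 9 × 8 = 576
  #7: 6 × 2 × 2 = 24
  #8: 8 × 10 × 3 = 240
After action: #3 → 10 × 2 × 8 = 160.
Revised RPNs: #6=576, #4=441, #8=240, #2=216, #5=168, #3=160, #1=144, #7=24.
Highest is now #6 (576).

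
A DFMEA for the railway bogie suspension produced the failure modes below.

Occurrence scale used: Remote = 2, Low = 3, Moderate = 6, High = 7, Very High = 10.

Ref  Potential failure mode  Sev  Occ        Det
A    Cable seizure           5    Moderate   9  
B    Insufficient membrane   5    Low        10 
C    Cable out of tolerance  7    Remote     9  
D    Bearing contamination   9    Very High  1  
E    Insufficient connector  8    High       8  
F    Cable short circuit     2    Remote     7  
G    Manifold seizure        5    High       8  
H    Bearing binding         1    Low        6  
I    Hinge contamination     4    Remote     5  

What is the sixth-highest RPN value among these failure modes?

RPN = Severity × Occurrence × Detection:
  A: 5 × 6 × 9 = 270
  B: 5 × 3 × 10 = 150
  C: 7 × 2 × 9 = 126
  D: 9 × 10 × 1 = 90
  E: 8 × 7 × 8 = 448
  F: 2 × 2 × 7 = 28
  G: 5 × 7 × 8 = 280
  H: 1 × 3 × 6 = 18
  I: 4 × 2 × 5 = 40
Sorted descending: 448, 280, 270, 150, 126, 90, 40, 28, 18.
The sixth-highest RPN is 90 (D).

90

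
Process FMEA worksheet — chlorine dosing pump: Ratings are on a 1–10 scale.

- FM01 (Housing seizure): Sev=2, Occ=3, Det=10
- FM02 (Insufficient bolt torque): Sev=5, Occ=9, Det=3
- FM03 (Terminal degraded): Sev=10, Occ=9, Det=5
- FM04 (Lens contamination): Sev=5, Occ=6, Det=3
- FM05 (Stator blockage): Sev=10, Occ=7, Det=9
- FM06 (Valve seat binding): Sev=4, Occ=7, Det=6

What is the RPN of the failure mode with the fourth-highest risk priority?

135

RPN = Severity × Occurrence × Detection:
  FM01: 2 × 3 × 10 = 60
  FM02: 5 × 9 × 3 = 135
  FM03: 10 × 9 × 5 = 450
  FM04: 5 × 6 × 3 = 90
  FM05: 10 × 7 × 9 = 630
  FM06: 4 × 7 × 6 = 168
Sorted descending: 630, 450, 168, 135, 90, 60.
The fourth-highest RPN is 135 (FM02).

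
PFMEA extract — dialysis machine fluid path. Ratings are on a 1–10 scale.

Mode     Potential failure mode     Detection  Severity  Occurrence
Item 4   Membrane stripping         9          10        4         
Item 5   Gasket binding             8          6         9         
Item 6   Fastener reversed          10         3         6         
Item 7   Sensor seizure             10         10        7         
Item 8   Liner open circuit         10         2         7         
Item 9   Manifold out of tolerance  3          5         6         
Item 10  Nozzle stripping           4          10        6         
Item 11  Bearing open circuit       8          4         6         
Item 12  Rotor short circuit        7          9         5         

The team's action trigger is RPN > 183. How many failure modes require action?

RPN = Severity × Occurrence × Detection:
  Item 4: 10 × 4 × 9 = 360
  Item 5: 6 × 9 × 8 = 432
  Item 6: 3 × 6 × 10 = 180
  Item 7: 10 × 7 × 10 = 700
  Item 8: 2 × 7 × 10 = 140
  Item 9: 5 × 6 × 3 = 90
  Item 10: 10 × 6 × 4 = 240
  Item 11: 4 × 6 × 8 = 192
  Item 12: 9 × 5 × 7 = 315
Modes with RPN > 183: Item 4 (360), Item 5 (432), Item 7 (700), Item 10 (240), Item 11 (192), Item 12 (315) → 6.

6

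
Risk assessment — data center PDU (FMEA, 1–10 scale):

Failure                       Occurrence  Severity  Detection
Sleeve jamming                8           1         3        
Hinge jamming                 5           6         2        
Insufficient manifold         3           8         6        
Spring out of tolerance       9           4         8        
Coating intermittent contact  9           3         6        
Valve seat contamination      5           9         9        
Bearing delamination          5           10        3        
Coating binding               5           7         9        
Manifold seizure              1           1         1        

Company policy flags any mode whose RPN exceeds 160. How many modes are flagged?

RPN = Severity × Occurrence × Detection:
  Sleeve jamming: 1 × 8 × 3 = 24
  Hinge jamming: 6 × 5 × 2 = 60
  Insufficient manifold: 8 × 3 × 6 = 144
  Spring out of tolerance: 4 × 9 × 8 = 288
  Coating intermittent contact: 3 × 9 × 6 = 162
  Valve seat contamination: 9 × 5 × 9 = 405
  Bearing delamination: 10 × 5 × 3 = 150
  Coating binding: 7 × 5 × 9 = 315
  Manifold seizure: 1 × 1 × 1 = 1
Modes with RPN > 160: Spring out of tolerance (288), Coating intermittent contact (162), Valve seat contamination (405), Coating binding (315) → 4.

4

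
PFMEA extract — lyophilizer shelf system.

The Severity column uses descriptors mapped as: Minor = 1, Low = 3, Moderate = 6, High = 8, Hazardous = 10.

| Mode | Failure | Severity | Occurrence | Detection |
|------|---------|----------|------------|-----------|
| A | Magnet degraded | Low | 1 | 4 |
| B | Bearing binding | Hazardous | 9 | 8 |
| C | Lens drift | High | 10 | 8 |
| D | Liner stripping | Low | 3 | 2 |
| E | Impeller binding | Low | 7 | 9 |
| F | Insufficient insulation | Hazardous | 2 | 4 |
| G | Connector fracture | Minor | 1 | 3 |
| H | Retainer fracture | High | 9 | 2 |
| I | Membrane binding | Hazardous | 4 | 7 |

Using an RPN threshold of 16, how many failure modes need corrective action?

RPN = Severity × Occurrence × Detection:
  A: 3 × 1 × 4 = 12
  B: 10 × 9 × 8 = 720
  C: 8 × 10 × 8 = 640
  D: 3 × 3 × 2 = 18
  E: 3 × 7 × 9 = 189
  F: 10 × 2 × 4 = 80
  G: 1 × 1 × 3 = 3
  H: 8 × 9 × 2 = 144
  I: 10 × 4 × 7 = 280
Modes with RPN ≥ 16: B (720), C (640), D (18), E (189), F (80), H (144), I (280) → 7.

7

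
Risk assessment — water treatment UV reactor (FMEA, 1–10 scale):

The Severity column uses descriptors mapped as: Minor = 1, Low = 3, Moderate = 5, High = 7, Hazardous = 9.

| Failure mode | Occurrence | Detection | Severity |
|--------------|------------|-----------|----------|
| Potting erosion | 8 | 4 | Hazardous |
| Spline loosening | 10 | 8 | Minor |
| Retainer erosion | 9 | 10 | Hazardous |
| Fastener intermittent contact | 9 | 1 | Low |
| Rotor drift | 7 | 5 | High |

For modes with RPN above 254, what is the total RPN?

RPN = Severity × Occurrence × Detection:
  Potting erosion: 9 × 8 × 4 = 288
  Spline loosening: 1 × 10 × 8 = 80
  Retainer erosion: 9 × 9 × 10 = 810
  Fastener intermittent contact: 3 × 9 × 1 = 27
  Rotor drift: 7 × 7 × 5 = 245
RPN > 254: Potting erosion (288), Retainer erosion (810).
Sum: 288 + 810 = 1098.

1098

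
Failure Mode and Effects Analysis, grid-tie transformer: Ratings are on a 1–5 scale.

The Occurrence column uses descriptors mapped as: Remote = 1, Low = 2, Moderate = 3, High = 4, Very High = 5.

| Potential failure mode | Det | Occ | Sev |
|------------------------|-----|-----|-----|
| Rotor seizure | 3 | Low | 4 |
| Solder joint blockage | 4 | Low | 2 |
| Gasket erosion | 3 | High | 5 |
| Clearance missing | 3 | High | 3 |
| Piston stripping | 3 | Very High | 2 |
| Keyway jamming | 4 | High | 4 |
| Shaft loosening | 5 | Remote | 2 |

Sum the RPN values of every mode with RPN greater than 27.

RPN = Severity × Occurrence × Detection:
  Rotor seizure: 4 × 2 × 3 = 24
  Solder joint blockage: 2 × 2 × 4 = 16
  Gasket erosion: 5 × 4 × 3 = 60
  Clearance missing: 3 × 4 × 3 = 36
  Piston stripping: 2 × 5 × 3 = 30
  Keyway jamming: 4 × 4 × 4 = 64
  Shaft loosening: 2 × 1 × 5 = 10
RPN > 27: Gasket erosion (60), Clearance missing (36), Piston stripping (30), Keyway jamming (64).
Sum: 60 + 36 + 30 + 64 = 190.

190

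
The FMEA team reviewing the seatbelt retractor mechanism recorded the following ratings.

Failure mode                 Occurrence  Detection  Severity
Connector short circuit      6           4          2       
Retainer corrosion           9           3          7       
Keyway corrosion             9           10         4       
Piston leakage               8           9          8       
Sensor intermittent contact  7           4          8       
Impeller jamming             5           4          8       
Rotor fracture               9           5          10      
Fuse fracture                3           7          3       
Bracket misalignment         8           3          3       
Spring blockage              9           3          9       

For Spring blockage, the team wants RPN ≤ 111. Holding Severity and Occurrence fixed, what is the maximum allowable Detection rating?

1

Spring blockage: S=9, O=9, D=3 → current RPN = 243.
Fixed product = 81. Need 81 × D ≤ 111, so D ≤ 111/81 = 1.37.
Maximum integer Detection rating = 1 (gives RPN 81; D=2 would give 162 > 111).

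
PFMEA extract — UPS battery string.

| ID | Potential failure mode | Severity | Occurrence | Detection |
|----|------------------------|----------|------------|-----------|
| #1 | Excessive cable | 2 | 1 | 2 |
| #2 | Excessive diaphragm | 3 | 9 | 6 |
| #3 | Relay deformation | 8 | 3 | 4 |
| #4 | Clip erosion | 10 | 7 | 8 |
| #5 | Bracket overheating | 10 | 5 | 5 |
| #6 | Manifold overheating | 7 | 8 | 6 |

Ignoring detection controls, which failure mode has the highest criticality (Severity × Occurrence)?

#4

Criticality = Severity × Occurrence:
  #1: 2 × 1 = 2
  #2: 3 × 9 = 27
  #3: 8 × 3 = 24
  #4: 10 × 7 = 70
  #5: 10 × 5 = 50
  #6: 7 × 8 = 56
Highest criticality is 70 → #4.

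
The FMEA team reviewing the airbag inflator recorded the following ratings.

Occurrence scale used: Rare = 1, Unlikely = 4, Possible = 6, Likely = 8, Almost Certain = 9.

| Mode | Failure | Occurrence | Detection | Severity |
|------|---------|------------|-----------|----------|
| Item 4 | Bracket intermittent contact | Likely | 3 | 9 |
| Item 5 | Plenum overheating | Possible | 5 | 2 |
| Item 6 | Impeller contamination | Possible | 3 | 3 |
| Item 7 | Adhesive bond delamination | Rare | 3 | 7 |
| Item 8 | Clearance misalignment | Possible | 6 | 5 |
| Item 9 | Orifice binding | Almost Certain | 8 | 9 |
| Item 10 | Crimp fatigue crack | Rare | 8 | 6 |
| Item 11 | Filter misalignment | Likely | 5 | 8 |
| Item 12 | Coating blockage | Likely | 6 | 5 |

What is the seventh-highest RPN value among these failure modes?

54

RPN = Severity × Occurrence × Detection:
  Item 4: 9 × 8 × 3 = 216
  Item 5: 2 × 6 × 5 = 60
  Item 6: 3 × 6 × 3 = 54
  Item 7: 7 × 1 × 3 = 21
  Item 8: 5 × 6 × 6 = 180
  Item 9: 9 × 9 × 8 = 648
  Item 10: 6 × 1 × 8 = 48
  Item 11: 8 × 8 × 5 = 320
  Item 12: 5 × 8 × 6 = 240
Sorted descending: 648, 320, 240, 216, 180, 60, 54, 48, 21.
The seventh-highest RPN is 54 (Item 6).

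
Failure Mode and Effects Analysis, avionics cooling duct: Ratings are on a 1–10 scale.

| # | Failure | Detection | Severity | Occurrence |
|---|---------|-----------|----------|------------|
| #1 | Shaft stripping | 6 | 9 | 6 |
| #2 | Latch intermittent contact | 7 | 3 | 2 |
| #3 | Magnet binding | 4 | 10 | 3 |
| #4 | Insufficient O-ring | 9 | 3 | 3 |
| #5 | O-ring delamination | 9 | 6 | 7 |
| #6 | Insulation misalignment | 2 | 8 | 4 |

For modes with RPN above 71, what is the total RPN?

903

RPN = Severity × Occurrence × Detection:
  #1: 9 × 6 × 6 = 324
  #2: 3 × 2 × 7 = 42
  #3: 10 × 3 × 4 = 120
  #4: 3 × 3 × 9 = 81
  #5: 6 × 7 × 9 = 378
  #6: 8 × 4 × 2 = 64
RPN > 71: #1 (324), #3 (120), #4 (81), #5 (378).
Sum: 324 + 120 + 81 + 378 = 903.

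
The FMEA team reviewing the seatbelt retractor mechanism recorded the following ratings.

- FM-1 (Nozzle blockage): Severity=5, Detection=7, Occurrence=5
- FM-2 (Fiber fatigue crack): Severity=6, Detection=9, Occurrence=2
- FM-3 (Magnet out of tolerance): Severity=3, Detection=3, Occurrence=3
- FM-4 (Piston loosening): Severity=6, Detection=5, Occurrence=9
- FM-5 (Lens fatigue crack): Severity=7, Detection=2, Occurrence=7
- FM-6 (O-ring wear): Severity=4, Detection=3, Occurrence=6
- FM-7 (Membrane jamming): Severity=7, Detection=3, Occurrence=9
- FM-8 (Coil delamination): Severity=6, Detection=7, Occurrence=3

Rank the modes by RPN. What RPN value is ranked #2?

189

RPN = Severity × Occurrence × Detection:
  FM-1: 5 × 5 × 7 = 175
  FM-2: 6 × 2 × 9 = 108
  FM-3: 3 × 3 × 3 = 27
  FM-4: 6 × 9 × 5 = 270
  FM-5: 7 × 7 × 2 = 98
  FM-6: 4 × 6 × 3 = 72
  FM-7: 7 × 9 × 3 = 189
  FM-8: 6 × 3 × 7 = 126
Sorted descending: 270, 189, 175, 126, 108, 98, 72, 27.
The second-highest RPN is 189 (FM-7).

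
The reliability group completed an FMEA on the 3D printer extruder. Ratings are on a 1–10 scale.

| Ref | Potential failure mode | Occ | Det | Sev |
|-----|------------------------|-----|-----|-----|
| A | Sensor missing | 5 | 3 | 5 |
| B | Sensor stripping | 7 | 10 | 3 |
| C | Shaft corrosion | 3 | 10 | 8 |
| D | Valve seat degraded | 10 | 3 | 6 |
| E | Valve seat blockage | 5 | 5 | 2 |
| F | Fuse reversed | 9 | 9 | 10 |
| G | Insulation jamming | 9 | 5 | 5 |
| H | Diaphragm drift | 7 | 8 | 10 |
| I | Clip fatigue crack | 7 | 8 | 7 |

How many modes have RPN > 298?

RPN = Severity × Occurrence × Detection:
  A: 5 × 5 × 3 = 75
  B: 3 × 7 × 10 = 210
  C: 8 × 3 × 10 = 240
  D: 6 × 10 × 3 = 180
  E: 2 × 5 × 5 = 50
  F: 10 × 9 × 9 = 810
  G: 5 × 9 × 5 = 225
  H: 10 × 7 × 8 = 560
  I: 7 × 7 × 8 = 392
Modes with RPN > 298: F (810), H (560), I (392) → 3.

3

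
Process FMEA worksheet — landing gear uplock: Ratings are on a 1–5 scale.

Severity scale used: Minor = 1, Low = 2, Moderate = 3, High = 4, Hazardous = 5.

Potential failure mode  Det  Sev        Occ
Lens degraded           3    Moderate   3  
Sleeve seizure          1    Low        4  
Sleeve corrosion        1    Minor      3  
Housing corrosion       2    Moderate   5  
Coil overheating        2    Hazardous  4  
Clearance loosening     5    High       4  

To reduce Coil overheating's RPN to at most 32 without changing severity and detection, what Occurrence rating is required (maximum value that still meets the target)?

3

Coil overheating: S=5, O=4, D=2 → current RPN = 40.
Fixed product = 10. Need 10 × O ≤ 32, so O ≤ 32/10 = 3.20.
Maximum integer Occurrence rating = 3 (gives RPN 30; O=4 would give 40 > 32).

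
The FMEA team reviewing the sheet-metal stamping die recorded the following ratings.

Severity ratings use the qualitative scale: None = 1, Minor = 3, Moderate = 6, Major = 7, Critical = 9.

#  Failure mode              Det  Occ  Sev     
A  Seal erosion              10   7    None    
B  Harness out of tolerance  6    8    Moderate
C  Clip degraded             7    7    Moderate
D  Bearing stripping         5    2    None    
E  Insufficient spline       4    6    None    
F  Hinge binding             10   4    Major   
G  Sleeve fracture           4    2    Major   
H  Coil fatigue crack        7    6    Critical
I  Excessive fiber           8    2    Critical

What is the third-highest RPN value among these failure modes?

RPN = Severity × Occurrence × Detection:
  A: 1 × 7 × 10 = 70
  B: 6 × 8 × 6 = 288
  C: 6 × 7 × 7 = 294
  D: 1 × 2 × 5 = 10
  E: 1 × 6 × 4 = 24
  F: 7 × 4 × 10 = 280
  G: 7 × 2 × 4 = 56
  H: 9 × 6 × 7 = 378
  I: 9 × 2 × 8 = 144
Sorted descending: 378, 294, 288, 280, 144, 70, 56, 24, 10.
The third-highest RPN is 288 (B).

288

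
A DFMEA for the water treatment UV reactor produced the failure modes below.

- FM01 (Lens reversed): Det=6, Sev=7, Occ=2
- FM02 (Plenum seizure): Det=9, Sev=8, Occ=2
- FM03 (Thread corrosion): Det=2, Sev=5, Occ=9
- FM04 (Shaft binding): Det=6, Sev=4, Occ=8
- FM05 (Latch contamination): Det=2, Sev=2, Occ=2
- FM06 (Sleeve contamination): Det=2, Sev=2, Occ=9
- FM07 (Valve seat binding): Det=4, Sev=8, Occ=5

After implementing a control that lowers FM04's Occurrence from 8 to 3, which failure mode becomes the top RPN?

RPN = Severity × Occurrence × Detection:
  FM01: 7 × 2 × 6 = 84
  FM02: 8 × 2 × 9 = 144
  FM03: 5 × 9 × 2 = 90
  FM04: 4 × 8 × 6 = 192
  FM05: 2 × 2 × 2 = 8
  FM06: 2 × 9 × 2 = 36
  FM07: 8 × 5 × 4 = 160
After action: FM04 → 4 × 3 × 6 = 72.
Revised RPNs: FM07=160, FM02=144, FM03=90, FM01=84, FM04=72, FM06=36, FM05=8.
Highest is now FM07 (160).

FM07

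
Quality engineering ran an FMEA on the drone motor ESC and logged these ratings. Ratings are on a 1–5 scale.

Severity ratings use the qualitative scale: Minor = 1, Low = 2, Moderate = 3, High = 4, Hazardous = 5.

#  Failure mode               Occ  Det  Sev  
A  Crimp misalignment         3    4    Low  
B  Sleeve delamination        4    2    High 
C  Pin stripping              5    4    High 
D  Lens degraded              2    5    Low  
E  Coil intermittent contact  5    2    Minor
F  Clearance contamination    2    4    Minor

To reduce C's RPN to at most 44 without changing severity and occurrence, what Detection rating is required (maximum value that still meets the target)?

2

C: S=4, O=5, D=4 → current RPN = 80.
Fixed product = 20. Need 20 × D ≤ 44, so D ≤ 44/20 = 2.20.
Maximum integer Detection rating = 2 (gives RPN 40; D=3 would give 60 > 44).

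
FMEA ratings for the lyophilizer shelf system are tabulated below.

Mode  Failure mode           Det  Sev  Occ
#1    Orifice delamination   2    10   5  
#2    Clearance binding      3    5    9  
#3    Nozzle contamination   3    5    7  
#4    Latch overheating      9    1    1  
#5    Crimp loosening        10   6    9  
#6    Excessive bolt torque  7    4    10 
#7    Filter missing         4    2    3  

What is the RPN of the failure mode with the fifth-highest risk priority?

100

RPN = Severity × Occurrence × Detection:
  #1: 10 × 5 × 2 = 100
  #2: 5 × 9 × 3 = 135
  #3: 5 × 7 × 3 = 105
  #4: 1 × 1 × 9 = 9
  #5: 6 × 9 × 10 = 540
  #6: 4 × 10 × 7 = 280
  #7: 2 × 3 × 4 = 24
Sorted descending: 540, 280, 135, 105, 100, 24, 9.
The fifth-highest RPN is 100 (#1).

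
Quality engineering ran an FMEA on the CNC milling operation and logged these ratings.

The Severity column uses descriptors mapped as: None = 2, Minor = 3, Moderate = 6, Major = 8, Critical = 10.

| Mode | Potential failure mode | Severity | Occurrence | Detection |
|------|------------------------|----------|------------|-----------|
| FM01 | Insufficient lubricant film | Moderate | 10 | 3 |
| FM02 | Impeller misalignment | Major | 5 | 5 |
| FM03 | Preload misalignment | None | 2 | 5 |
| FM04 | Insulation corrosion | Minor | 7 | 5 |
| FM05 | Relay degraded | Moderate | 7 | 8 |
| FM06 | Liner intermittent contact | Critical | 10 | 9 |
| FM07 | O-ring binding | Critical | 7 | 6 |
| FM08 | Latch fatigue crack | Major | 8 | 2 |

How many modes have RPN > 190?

4

RPN = Severity × Occurrence × Detection:
  FM01: 6 × 10 × 3 = 180
  FM02: 8 × 5 × 5 = 200
  FM03: 2 × 2 × 5 = 20
  FM04: 3 × 7 × 5 = 105
  FM05: 6 × 7 × 8 = 336
  FM06: 10 × 10 × 9 = 900
  FM07: 10 × 7 × 6 = 420
  FM08: 8 × 8 × 2 = 128
Modes with RPN > 190: FM02 (200), FM05 (336), FM06 (900), FM07 (420) → 4.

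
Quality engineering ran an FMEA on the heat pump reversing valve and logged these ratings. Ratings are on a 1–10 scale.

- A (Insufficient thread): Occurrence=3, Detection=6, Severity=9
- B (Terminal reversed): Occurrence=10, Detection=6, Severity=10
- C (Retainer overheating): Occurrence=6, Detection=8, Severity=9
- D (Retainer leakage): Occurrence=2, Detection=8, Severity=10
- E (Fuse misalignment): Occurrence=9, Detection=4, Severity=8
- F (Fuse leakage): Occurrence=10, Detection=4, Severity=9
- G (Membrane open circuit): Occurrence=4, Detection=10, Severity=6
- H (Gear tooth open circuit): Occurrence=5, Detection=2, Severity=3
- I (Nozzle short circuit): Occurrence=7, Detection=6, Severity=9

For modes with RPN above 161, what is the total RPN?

2460

RPN = Severity × Occurrence × Detection:
  A: 9 × 3 × 6 = 162
  B: 10 × 10 × 6 = 600
  C: 9 × 6 × 8 = 432
  D: 10 × 2 × 8 = 160
  E: 8 × 9 × 4 = 288
  F: 9 × 10 × 4 = 360
  G: 6 × 4 × 10 = 240
  H: 3 × 5 × 2 = 30
  I: 9 × 7 × 6 = 378
RPN > 161: A (162), B (600), C (432), E (288), F (360), G (240), I (378).
Sum: 162 + 600 + 432 + 288 + 360 + 240 + 378 = 2460.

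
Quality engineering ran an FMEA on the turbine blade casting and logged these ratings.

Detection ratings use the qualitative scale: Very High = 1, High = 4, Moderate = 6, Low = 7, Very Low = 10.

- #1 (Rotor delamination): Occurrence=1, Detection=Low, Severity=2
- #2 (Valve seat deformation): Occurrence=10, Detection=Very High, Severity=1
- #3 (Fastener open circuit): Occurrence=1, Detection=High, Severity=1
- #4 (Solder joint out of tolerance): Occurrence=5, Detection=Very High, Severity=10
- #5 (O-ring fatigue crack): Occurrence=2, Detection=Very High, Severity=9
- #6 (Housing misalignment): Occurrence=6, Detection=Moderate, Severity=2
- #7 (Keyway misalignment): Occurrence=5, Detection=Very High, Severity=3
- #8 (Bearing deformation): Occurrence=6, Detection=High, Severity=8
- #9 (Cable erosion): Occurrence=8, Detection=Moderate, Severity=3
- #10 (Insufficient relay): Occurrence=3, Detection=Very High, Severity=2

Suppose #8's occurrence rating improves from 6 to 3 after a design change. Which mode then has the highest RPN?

RPN = Severity × Occurrence × Detection:
  #1: 2 × 1 × 7 = 14
  #2: 1 × 10 × 1 = 10
  #3: 1 × 1 × 4 = 4
  #4: 10 × 5 × 1 = 50
  #5: 9 × 2 × 1 = 18
  #6: 2 × 6 × 6 = 72
  #7: 3 × 5 × 1 = 15
  #8: 8 × 6 × 4 = 192
  #9: 3 × 8 × 6 = 144
  #10: 2 × 3 × 1 = 6
After action: #8 → 8 × 3 × 4 = 96.
Revised RPNs: #9=144, #8=96, #6=72, #4=50, #5=18, #7=15, #1=14, #2=10, #10=6, #3=4.
Highest is now #9 (144).

#9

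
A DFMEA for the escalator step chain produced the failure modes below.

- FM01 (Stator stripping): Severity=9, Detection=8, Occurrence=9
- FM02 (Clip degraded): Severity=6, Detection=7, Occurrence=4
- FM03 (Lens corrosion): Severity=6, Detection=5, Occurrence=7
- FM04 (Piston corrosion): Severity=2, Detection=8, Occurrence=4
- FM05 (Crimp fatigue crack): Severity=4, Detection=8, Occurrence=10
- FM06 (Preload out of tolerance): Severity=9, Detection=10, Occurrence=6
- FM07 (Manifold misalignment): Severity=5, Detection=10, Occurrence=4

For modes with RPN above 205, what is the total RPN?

1718

RPN = Severity × Occurrence × Detection:
  FM01: 9 × 9 × 8 = 648
  FM02: 6 × 4 × 7 = 168
  FM03: 6 × 7 × 5 = 210
  FM04: 2 × 4 × 8 = 64
  FM05: 4 × 10 × 8 = 320
  FM06: 9 × 6 × 10 = 540
  FM07: 5 × 4 × 10 = 200
RPN > 205: FM01 (648), FM03 (210), FM05 (320), FM06 (540).
Sum: 648 + 210 + 320 + 540 = 1718.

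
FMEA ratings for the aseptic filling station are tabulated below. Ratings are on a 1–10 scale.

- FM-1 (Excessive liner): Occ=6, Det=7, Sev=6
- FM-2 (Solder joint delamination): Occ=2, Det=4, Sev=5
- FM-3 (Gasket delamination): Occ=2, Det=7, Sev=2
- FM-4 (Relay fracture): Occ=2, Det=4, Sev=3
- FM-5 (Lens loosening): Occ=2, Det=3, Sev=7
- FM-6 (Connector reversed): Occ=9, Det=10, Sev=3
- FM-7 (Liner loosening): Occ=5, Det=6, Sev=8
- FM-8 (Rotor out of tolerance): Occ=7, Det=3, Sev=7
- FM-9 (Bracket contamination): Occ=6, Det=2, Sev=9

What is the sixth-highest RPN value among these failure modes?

RPN = Severity × Occurrence × Detection:
  FM-1: 6 × 6 × 7 = 252
  FM-2: 5 × 2 × 4 = 40
  FM-3: 2 × 2 × 7 = 28
  FM-4: 3 × 2 × 4 = 24
  FM-5: 7 × 2 × 3 = 42
  FM-6: 3 × 9 × 10 = 270
  FM-7: 8 × 5 × 6 = 240
  FM-8: 7 × 7 × 3 = 147
  FM-9: 9 × 6 × 2 = 108
Sorted descending: 270, 252, 240, 147, 108, 42, 40, 28, 24.
The sixth-highest RPN is 42 (FM-5).

42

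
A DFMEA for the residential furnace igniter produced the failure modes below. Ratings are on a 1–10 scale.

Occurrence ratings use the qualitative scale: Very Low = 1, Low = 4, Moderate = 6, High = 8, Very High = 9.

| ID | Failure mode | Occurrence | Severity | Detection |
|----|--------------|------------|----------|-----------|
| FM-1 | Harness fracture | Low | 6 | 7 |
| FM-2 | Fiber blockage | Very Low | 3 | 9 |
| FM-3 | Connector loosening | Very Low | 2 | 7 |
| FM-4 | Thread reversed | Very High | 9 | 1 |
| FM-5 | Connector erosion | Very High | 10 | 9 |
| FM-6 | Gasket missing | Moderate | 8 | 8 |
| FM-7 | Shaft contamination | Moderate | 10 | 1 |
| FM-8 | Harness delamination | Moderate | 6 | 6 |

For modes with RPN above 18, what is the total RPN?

1746

RPN = Severity × Occurrence × Detection:
  FM-1: 6 × 4 × 7 = 168
  FM-2: 3 × 1 × 9 = 27
  FM-3: 2 × 1 × 7 = 14
  FM-4: 9 × 9 × 1 = 81
  FM-5: 10 × 9 × 9 = 810
  FM-6: 8 × 6 × 8 = 384
  FM-7: 10 × 6 × 1 = 60
  FM-8: 6 × 6 × 6 = 216
RPN > 18: FM-1 (168), FM-2 (27), FM-4 (81), FM-5 (810), FM-6 (384), FM-7 (60), FM-8 (216).
Sum: 168 + 27 + 81 + 810 + 384 + 60 + 216 = 1746.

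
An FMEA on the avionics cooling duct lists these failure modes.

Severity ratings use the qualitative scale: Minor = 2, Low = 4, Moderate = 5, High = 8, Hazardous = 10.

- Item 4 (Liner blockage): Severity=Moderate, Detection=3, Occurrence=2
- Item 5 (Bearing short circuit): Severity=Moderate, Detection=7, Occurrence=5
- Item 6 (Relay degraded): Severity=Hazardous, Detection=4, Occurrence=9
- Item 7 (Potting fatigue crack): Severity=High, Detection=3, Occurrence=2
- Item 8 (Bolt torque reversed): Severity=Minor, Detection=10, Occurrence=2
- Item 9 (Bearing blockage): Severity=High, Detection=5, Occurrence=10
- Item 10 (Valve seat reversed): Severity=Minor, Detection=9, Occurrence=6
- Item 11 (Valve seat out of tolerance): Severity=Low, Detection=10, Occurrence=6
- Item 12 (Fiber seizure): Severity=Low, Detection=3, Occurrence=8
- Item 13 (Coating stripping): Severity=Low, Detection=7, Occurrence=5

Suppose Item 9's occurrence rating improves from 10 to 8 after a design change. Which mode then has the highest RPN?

Item 6

RPN = Severity × Occurrence × Detection:
  Item 4: 5 × 2 × 3 = 30
  Item 5: 5 × 5 × 7 = 175
  Item 6: 10 × 9 × 4 = 360
  Item 7: 8 × 2 × 3 = 48
  Item 8: 2 × 2 × 10 = 40
  Item 9: 8 × 10 × 5 = 400
  Item 10: 2 × 6 × 9 = 108
  Item 11: 4 × 6 × 10 = 240
  Item 12: 4 × 8 × 3 = 96
  Item 13: 4 × 5 × 7 = 140
After action: Item 9 → 8 × 8 × 5 = 320.
Revised RPNs: Item 6=360, Item 9=320, Item 11=240, Item 5=175, Item 13=140, Item 10=108, Item 12=96, Item 7=48, Item 8=40, Item 4=30.
Highest is now Item 6 (360).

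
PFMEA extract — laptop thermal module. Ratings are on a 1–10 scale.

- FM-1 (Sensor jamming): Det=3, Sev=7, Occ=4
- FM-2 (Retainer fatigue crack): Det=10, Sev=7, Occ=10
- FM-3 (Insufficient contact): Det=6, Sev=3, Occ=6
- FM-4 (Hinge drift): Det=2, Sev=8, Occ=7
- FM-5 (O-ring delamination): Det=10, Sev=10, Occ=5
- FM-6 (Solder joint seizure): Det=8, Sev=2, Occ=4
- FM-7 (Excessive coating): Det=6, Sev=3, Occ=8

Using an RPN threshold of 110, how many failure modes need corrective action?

4

RPN = Severity × Occurrence × Detection:
  FM-1: 7 × 4 × 3 = 84
  FM-2: 7 × 10 × 10 = 700
  FM-3: 3 × 6 × 6 = 108
  FM-4: 8 × 7 × 2 = 112
  FM-5: 10 × 5 × 10 = 500
  FM-6: 2 × 4 × 8 = 64
  FM-7: 3 × 8 × 6 = 144
Modes with RPN ≥ 110: FM-2 (700), FM-4 (112), FM-5 (500), FM-7 (144) → 4.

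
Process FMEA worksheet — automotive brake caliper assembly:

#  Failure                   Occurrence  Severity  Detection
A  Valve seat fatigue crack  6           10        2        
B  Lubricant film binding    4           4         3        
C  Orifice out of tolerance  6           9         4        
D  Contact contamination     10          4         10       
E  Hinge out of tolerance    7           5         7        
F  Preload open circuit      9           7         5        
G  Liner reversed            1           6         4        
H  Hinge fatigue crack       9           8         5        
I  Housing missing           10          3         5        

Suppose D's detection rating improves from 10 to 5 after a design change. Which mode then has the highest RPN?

H

RPN = Severity × Occurrence × Detection:
  A: 10 × 6 × 2 = 120
  B: 4 × 4 × 3 = 48
  C: 9 × 6 × 4 = 216
  D: 4 × 10 × 10 = 400
  E: 5 × 7 × 7 = 245
  F: 7 × 9 × 5 = 315
  G: 6 × 1 × 4 = 24
  H: 8 × 9 × 5 = 360
  I: 3 × 10 × 5 = 150
After action: D → 4 × 10 × 5 = 200.
Revised RPNs: H=360, F=315, E=245, C=216, D=200, I=150, A=120, B=48, G=24.
Highest is now H (360).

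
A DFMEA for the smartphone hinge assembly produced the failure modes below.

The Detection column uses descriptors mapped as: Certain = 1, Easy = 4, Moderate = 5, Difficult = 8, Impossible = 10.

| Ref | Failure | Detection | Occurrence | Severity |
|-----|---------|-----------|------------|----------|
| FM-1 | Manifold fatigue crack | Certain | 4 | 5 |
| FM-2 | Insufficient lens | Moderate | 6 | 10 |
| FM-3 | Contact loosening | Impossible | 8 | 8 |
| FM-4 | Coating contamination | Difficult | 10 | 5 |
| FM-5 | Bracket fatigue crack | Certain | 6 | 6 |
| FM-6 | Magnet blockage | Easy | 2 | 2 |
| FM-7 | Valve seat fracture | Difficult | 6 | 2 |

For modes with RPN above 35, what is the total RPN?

1472

RPN = Severity × Occurrence × Detection:
  FM-1: 5 × 4 × 1 = 20
  FM-2: 10 × 6 × 5 = 300
  FM-3: 8 × 8 × 10 = 640
  FM-4: 5 × 10 × 8 = 400
  FM-5: 6 × 6 × 1 = 36
  FM-6: 2 × 2 × 4 = 16
  FM-7: 2 × 6 × 8 = 96
RPN > 35: FM-2 (300), FM-3 (640), FM-4 (400), FM-5 (36), FM-7 (96).
Sum: 300 + 640 + 400 + 36 + 96 = 1472.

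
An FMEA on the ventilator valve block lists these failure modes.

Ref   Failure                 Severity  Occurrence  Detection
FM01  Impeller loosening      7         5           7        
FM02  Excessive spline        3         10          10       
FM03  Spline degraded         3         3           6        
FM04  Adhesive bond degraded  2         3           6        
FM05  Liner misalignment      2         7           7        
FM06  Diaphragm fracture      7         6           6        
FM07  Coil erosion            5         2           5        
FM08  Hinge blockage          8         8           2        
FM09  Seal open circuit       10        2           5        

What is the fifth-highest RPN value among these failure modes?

100

RPN = Severity × Occurrence × Detection:
  FM01: 7 × 5 × 7 = 245
  FM02: 3 × 10 × 10 = 300
  FM03: 3 × 3 × 6 = 54
  FM04: 2 × 3 × 6 = 36
  FM05: 2 × 7 × 7 = 98
  FM06: 7 × 6 × 6 = 252
  FM07: 5 × 2 × 5 = 50
  FM08: 8 × 8 × 2 = 128
  FM09: 10 × 2 × 5 = 100
Sorted descending: 300, 252, 245, 128, 100, 98, 54, 50, 36.
The fifth-highest RPN is 100 (FM09).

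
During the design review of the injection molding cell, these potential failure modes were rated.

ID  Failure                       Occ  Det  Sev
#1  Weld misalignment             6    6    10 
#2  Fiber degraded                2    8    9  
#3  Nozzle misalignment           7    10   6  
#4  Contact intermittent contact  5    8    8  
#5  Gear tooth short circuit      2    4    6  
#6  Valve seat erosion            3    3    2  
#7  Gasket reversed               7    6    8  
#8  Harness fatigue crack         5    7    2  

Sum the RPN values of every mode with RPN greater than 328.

1116

RPN = Severity × Occurrence × Detection:
  #1: 10 × 6 × 6 = 360
  #2: 9 × 2 × 8 = 144
  #3: 6 × 7 × 10 = 420
  #4: 8 × 5 × 8 = 320
  #5: 6 × 2 × 4 = 48
  #6: 2 × 3 × 3 = 18
  #7: 8 × 7 × 6 = 336
  #8: 2 × 5 × 7 = 70
RPN > 328: #1 (360), #3 (420), #7 (336).
Sum: 360 + 420 + 336 = 1116.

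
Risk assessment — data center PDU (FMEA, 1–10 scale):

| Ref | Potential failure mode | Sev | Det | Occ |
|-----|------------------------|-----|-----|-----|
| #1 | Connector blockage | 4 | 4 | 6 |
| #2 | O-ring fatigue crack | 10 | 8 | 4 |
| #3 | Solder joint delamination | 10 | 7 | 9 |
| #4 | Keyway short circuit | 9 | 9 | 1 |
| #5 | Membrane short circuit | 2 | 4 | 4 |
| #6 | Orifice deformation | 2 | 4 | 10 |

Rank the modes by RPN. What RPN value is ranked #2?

RPN = Severity × Occurrence × Detection:
  #1: 4 × 6 × 4 = 96
  #2: 10 × 4 × 8 = 320
  #3: 10 × 9 × 7 = 630
  #4: 9 × 1 × 9 = 81
  #5: 2 × 4 × 4 = 32
  #6: 2 × 10 × 4 = 80
Sorted descending: 630, 320, 96, 81, 80, 32.
The second-highest RPN is 320 (#2).

320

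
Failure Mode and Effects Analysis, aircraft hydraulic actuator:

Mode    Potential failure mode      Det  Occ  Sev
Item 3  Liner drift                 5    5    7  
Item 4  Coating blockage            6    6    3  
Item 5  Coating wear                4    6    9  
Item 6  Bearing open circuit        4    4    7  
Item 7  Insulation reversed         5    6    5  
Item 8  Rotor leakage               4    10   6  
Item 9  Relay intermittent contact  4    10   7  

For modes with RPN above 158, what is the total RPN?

911

RPN = Severity × Occurrence × Detection:
  Item 3: 7 × 5 × 5 = 175
  Item 4: 3 × 6 × 6 = 108
  Item 5: 9 × 6 × 4 = 216
  Item 6: 7 × 4 × 4 = 112
  Item 7: 5 × 6 × 5 = 150
  Item 8: 6 × 10 × 4 = 240
  Item 9: 7 × 10 × 4 = 280
RPN > 158: Item 3 (175), Item 5 (216), Item 8 (240), Item 9 (280).
Sum: 175 + 216 + 240 + 280 = 911.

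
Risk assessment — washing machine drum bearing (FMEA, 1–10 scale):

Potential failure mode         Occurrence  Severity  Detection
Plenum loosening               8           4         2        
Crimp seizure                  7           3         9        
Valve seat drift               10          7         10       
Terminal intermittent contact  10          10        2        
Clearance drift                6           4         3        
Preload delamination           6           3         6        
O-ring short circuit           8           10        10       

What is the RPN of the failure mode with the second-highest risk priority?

700

RPN = Severity × Occurrence × Detection:
  Plenum loosening: 4 × 8 × 2 = 64
  Crimp seizure: 3 × 7 × 9 = 189
  Valve seat drift: 7 × 10 × 10 = 700
  Terminal intermittent contact: 10 × 10 × 2 = 200
  Clearance drift: 4 × 6 × 3 = 72
  Preload delamination: 3 × 6 × 6 = 108
  O-ring short circuit: 10 × 8 × 10 = 800
Sorted descending: 800, 700, 200, 189, 108, 72, 64.
The second-highest RPN is 700 (Valve seat drift).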